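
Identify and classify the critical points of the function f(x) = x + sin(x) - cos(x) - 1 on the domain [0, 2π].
f'(x) = sin(x) + cos(x) + 1

Solve f'(x) = 0 on [0, 2π]:
  f'(x) = 0 ⇔ sin(x) + cos(x) = -1. Write the left side as R·cos(x + φ) with R = √(1² + (-1)²) = sqrt(2), cos φ = sqrt(2)/2, sin φ = -sqrt(2)/2; then cos(x + φ) = -sqrt(2)/2. Solve for x and keep the solutions lying in [0, 2π].
  ⇒ x = pi ≈ 3.1416, 3*pi/2 ≈ 4.7124

f''(x) = -sin(x) + cos(x)
Second-derivative test at each critical point:
  f''(3.1416) = -1 < 0 → local maximum
  f''(4.7124) = 1 > 0 → local minimum

Critical points: x = pi ≈ 3.1416 (local maximum); x = 3*pi/2 ≈ 4.7124 (local minimum)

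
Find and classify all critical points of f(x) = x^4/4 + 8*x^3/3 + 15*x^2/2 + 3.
f'(x) = x*(x^2 + 8*x + 15)

Solve f'(x) = 0:
  Factor: x^3 + 8*x^2 + 15*x = x*(x + 3)*(x + 5) = 0.
  ⇒ x = -5, -3, 0

f''(x) = 3*x^2 + 16*x + 15
Second-derivative test at each critical point:
  f''(-5) = 10 > 0 → local minimum
  f''(-3) = -6 < 0 → local maximum
  f''(0) = 15 > 0 → local minimum

Critical points: x = -5 (local minimum); x = -3 (local maximum); x = 0 (local minimum)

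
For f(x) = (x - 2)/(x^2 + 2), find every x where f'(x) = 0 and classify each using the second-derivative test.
f'(x) = (x^2 - 2*x*(x - 2) + 2)/(x^2 + 2)^2

Solve f'(x) = 0:
  f'(x) = -(x^2 - 4*x - 2)/(x^2 + 2)^2; the denominator is positive wherever f is defined, so f'(x) = 0 ⇔ -x^2 + 4*x + 2 = 0.
  x^2 - 4*x - 2 = 0 has no rational roots; quadratic formula: x = (4 ± √24)/2.
  ⇒ x = 2 - sqrt(6) ≈ -0.4495, 2 + sqrt(6) ≈ 4.4495

f''(x) = 2*(4*x^2*(x - 2) + (2 - 3*x)*(x^2 + 2))/(x^2 + 2)^3
Second-derivative test at each critical point:
  f''(-0.4495) = 1.0103 > 0 → local minimum
  f''(4.4495) = -0.0103 < 0 → local maximum

Critical points: x = 2 - sqrt(6) ≈ -0.4495 (local minimum); x = 2 + sqrt(6) ≈ 4.4495 (local maximum)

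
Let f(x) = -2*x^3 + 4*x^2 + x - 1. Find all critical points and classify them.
f'(x) = -6*x^2 + 8*x + 1

Solve f'(x) = 0:
  6*x^2 - 8*x - 1 = 0 has no rational roots; quadratic formula: x = (8 ± √88)/12.
  ⇒ x = 2/3 - sqrt(22)/6 ≈ -0.1151, 2/3 + sqrt(22)/6 ≈ 1.4484

f''(x) = 8 - 12*x
Second-derivative test at each critical point:
  f''(-0.1151) = 9.3808 > 0 → local minimum
  f''(1.4484) = -9.3808 < 0 → local maximum

Critical points: x = 2/3 - sqrt(22)/6 ≈ -0.1151 (local minimum); x = 2/3 + sqrt(22)/6 ≈ 1.4484 (local maximum)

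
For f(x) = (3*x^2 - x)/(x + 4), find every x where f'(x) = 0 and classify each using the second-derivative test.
f'(x) = (3*x^2 + 24*x - 4)/(x^2 + 8*x + 16)

Solve f'(x) = 0:
  f'(x) = (3*x^2 + 24*x - 4)/(x + 4)^2; the denominator is positive wherever f is defined, so f'(x) = 0 ⇔ 3*x^2 + 24*x - 4 = 0.
  3*x^2 + 24*x - 4 = 0 has no rational roots; quadratic formula: x = (-24 ± √624)/6.
  ⇒ x = -2*sqrt(39)/3 - 4 ≈ -8.1633, -4 + 2*sqrt(39)/3 ≈ 0.1633

f''(x) = 104/(x^3 + 12*x^2 + 48*x + 64)
Second-derivative test at each critical point:
  f''(-8.1633) = -1.4412 < 0 → local maximum
  f''(0.1633) = 1.4412 > 0 → local minimum

Critical points: x = -2*sqrt(39)/3 - 4 ≈ -8.1633 (local maximum); x = -4 + 2*sqrt(39)/3 ≈ 0.1633 (local minimum)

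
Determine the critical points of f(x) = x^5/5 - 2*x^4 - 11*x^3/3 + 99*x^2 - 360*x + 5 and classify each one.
f'(x) = x^4 - 8*x^3 - 11*x^2 + 198*x - 360

Solve f'(x) = 0:
  Factor: x^4 - 8*x^3 - 11*x^2 + 198*x - 360 = (x - 6)*(x - 4)*(x - 3)*(x + 5) = 0.
  ⇒ x = -5, 3, 4, 6

f''(x) = 4*x^3 - 24*x^2 - 22*x + 198
Second-derivative test at each critical point:
  f''(-5) = -792 < 0 → local maximum
  f''(3) = 24 > 0 → local minimum
  f''(4) = -18 < 0 → local maximum
  f''(6) = 66 > 0 → local minimum

Critical points: x = -5 (local maximum); x = 3 (local minimum); x = 4 (local maximum); x = 6 (local minimum)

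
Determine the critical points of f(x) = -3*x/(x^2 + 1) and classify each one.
f'(x) = 3*(x^2 - 1)/(x^2 + 1)^2

Solve f'(x) = 0:
  f'(x) = 3*(x - 1)*(x + 1)/(x^2 + 1)^2; the denominator is positive wherever f is defined, so f'(x) = 0 ⇔ 3*x^2 - 3 = 0.
  Factor: 3*x^2 - 3 = 3*(x - 1)*(x + 1) = 0.
  ⇒ x = -1, 1

f''(x) = 6*x*(3 - x^2)/(x^2 + 1)^3
Second-derivative test at each critical point:
  f''(-1) = -3/2 < 0 → local maximum
  f''(1) = 3/2 > 0 → local minimum

Critical points: x = -1 (local maximum); x = 1 (local minimum)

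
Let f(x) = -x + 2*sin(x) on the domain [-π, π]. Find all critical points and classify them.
f'(x) = 2*cos(x) - 1

Solve f'(x) = 0 on [-π, π]:
  f'(x) = 0 ⇔ cos(x) = 1/2, i.e. x = ±arccos(1/2) + 2nπ; keep the solutions lying in [-π, π].
  ⇒ x = -pi/3 ≈ -1.0472, pi/3 ≈ 1.0472

f''(x) = -2*sin(x)
Second-derivative test at each critical point:
  f''(-1.0472) = 1.7321 > 0 → local minimum
  f''(1.0472) = -1.7321 < 0 → local maximum

Critical points: x = -pi/3 ≈ -1.0472 (local minimum); x = pi/3 ≈ 1.0472 (local maximum)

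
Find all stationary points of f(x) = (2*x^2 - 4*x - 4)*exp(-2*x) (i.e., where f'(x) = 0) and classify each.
f'(x) = 4*(-x^2 + 3*x + 1)*exp(-2*x)

Solve f'(x) = 0:
  f'(x) = (-4*x^2 + 12*x + 4)·exp(-2*x) and exp(-2*x) > 0 for every x, so f'(x) = 0 ⇔ -4*x^2 + 12*x + 4 = 0.
  Factor: -4*x^2 + 12*x + 4 = -4*(x^2 - 3*x - 1); x^2 - 3*x - 1 = 0 has no rational roots; quadratic formula: x = (3 ± √13)/2.
  ⇒ x = 3/2 - sqrt(13)/2 ≈ -0.3028, 3/2 + sqrt(13)/2 ≈ 3.3028

f''(x) = 4*(2*x^2 - 8*x + 1)*exp(-2*x)
Second-derivative test at each critical point:
  f''(-0.3028) = 26.4253 > 0 → local minimum
  f''(3.3028) = -0.0195 < 0 → local maximum

Critical points: x = 3/2 - sqrt(13)/2 ≈ -0.3028 (local minimum); x = 3/2 + sqrt(13)/2 ≈ 3.3028 (local maximum)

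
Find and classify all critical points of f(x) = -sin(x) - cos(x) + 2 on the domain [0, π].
f'(x) = sin(x) - cos(x)

Solve f'(x) = 0 on [0, π]:
  f'(x) = 0 ⇔ -cos(x) = -sin(x) ⇔ tan(x) = 1, i.e. x = arctan(1) + nπ; keep the solutions lying in [0, π].
  ⇒ x = pi/4 ≈ 0.7854

f''(x) = sin(x) + cos(x)
Second-derivative test at each critical point:
  f''(0.7854) = 1.4142 > 0 → local minimum

Critical points: x = pi/4 ≈ 0.7854 (local minimum)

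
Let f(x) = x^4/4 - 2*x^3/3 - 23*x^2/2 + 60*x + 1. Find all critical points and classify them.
f'(x) = x^3 - 2*x^2 - 23*x + 60

Solve f'(x) = 0:
  Factor: x^3 - 2*x^2 - 23*x + 60 = (x - 4)*(x - 3)*(x + 5) = 0.
  ⇒ x = -5, 3, 4

f''(x) = 3*x^2 - 4*x - 23
Second-derivative test at each critical point:
  f''(-5) = 72 > 0 → local minimum
  f''(3) = -8 < 0 → local maximum
  f''(4) = 9 > 0 → local minimum

Critical points: x = -5 (local minimum); x = 3 (local maximum); x = 4 (local minimum)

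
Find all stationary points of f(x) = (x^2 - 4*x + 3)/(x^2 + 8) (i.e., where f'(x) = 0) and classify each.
f'(x) = 2*(2*x^2 + 5*x - 16)/(x^4 + 16*x^2 + 64)

Solve f'(x) = 0:
  f'(x) = 2*(2*x^2 + 5*x - 16)/(x^2 + 8)^2; the denominator is positive wherever f is defined, so f'(x) = 0 ⇔ 4*x^2 + 10*x - 32 = 0.
  Factor: 4*x^2 + 10*x - 32 = 2*(2*x^2 + 5*x - 16); 2*x^2 + 5*x - 16 = 0 has no rational roots; quadratic formula: x = (-5 ± √153)/4.
  ⇒ x = -3*sqrt(17)/4 - 5/4 ≈ -4.3423, -5/4 + 3*sqrt(17)/4 ≈ 1.8423

f''(x) = 2*(-4*x^3 - 15*x^2 + 96*x + 40)/(x^6 + 24*x^4 + 192*x^2 + 512)
Second-derivative test at each critical point:
  f''(-4.3423) = -0.0343 < 0 → local maximum
  f''(1.8423) = 0.1906 > 0 → local minimum

Critical points: x = -3*sqrt(17)/4 - 5/4 ≈ -4.3423 (local maximum); x = -5/4 + 3*sqrt(17)/4 ≈ 1.8423 (local minimum)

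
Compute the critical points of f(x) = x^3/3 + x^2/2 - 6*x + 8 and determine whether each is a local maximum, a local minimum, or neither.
f'(x) = x^2 + x - 6

Solve f'(x) = 0:
  Factor: x^2 + x - 6 = (x - 2)*(x + 3) = 0.
  ⇒ x = -3, 2

f''(x) = 2*x + 1
Second-derivative test at each critical point:
  f''(-3) = -5 < 0 → local maximum
  f''(2) = 5 > 0 → local minimum

Critical points: x = -3 (local maximum); x = 2 (local minimum)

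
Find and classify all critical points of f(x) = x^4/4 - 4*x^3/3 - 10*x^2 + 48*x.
f'(x) = x^3 - 4*x^2 - 20*x + 48

Solve f'(x) = 0:
  Factor: x^3 - 4*x^2 - 20*x + 48 = (x - 6)*(x - 2)*(x + 4) = 0.
  ⇒ x = -4, 2, 6

f''(x) = 3*x^2 - 8*x - 20
Second-derivative test at each critical point:
  f''(-4) = 60 > 0 → local minimum
  f''(2) = -24 < 0 → local maximum
  f''(6) = 40 > 0 → local minimum

Critical points: x = -4 (local minimum); x = 2 (local maximum); x = 6 (local minimum)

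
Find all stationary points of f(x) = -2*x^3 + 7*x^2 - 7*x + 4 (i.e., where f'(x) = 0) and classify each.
f'(x) = -6*x^2 + 14*x - 7

Solve f'(x) = 0:
  6*x^2 - 14*x + 7 = 0 has no rational roots; quadratic formula: x = (14 ± √28)/12.
  ⇒ x = 7/6 - sqrt(7)/6 ≈ 0.7257, sqrt(7)/6 + 7/6 ≈ 1.6076

f''(x) = 14 - 12*x
Second-derivative test at each critical point:
  f''(0.7257) = 5.2915 > 0 → local minimum
  f''(1.6076) = -5.2915 < 0 → local maximum

Critical points: x = 7/6 - sqrt(7)/6 ≈ 0.7257 (local minimum); x = sqrt(7)/6 + 7/6 ≈ 1.6076 (local maximum)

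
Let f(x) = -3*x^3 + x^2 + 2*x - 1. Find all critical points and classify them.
f'(x) = -9*x^2 + 2*x + 2

Solve f'(x) = 0:
  9*x^2 - 2*x - 2 = 0 has no rational roots; quadratic formula: x = (2 ± √76)/18.
  ⇒ x = 1/9 - sqrt(19)/9 ≈ -0.3732, 1/9 + sqrt(19)/9 ≈ 0.5954

f''(x) = 2 - 18*x
Second-derivative test at each critical point:
  f''(-0.3732) = 8.7178 > 0 → local minimum
  f''(0.5954) = -8.7178 < 0 → local maximum

Critical points: x = 1/9 - sqrt(19)/9 ≈ -0.3732 (local minimum); x = 1/9 + sqrt(19)/9 ≈ 0.5954 (local maximum)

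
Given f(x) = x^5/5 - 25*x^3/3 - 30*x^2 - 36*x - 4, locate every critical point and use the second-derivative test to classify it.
f'(x) = x^4 - 25*x^2 - 60*x - 36

Solve f'(x) = 0:
  Factor: x^4 - 25*x^2 - 60*x - 36 = (x - 6)*(x + 1)*(x + 2)*(x + 3) = 0.
  ⇒ x = -3, -2, -1, 6

f''(x) = 4*x^3 - 50*x - 60
Second-derivative test at each critical point:
  f''(-3) = -18 < 0 → local maximum
  f''(-2) = 8 > 0 → local minimum
  f''(-1) = -14 < 0 → local maximum
  f''(6) = 504 > 0 → local minimum

Critical points: x = -3 (local maximum); x = -2 (local minimum); x = -1 (local maximum); x = 6 (local minimum)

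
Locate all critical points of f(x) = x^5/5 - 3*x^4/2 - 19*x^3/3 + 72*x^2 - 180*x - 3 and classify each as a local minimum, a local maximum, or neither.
f'(x) = x^4 - 6*x^3 - 19*x^2 + 144*x - 180

Solve f'(x) = 0:
  Factor: x^4 - 6*x^3 - 19*x^2 + 144*x - 180 = (x - 6)*(x - 3)*(x - 2)*(x + 5) = 0.
  ⇒ x = -5, 2, 3, 6

f''(x) = 4*x^3 - 18*x^2 - 38*x + 144
Second-derivative test at each critical point:
  f''(-5) = -616 < 0 → local maximum
  f''(2) = 28 > 0 → local minimum
  f''(3) = -24 < 0 → local maximum
  f''(6) = 132 > 0 → local minimum

Critical points: x = -5 (local maximum); x = 2 (local minimum); x = 3 (local maximum); x = 6 (local minimum)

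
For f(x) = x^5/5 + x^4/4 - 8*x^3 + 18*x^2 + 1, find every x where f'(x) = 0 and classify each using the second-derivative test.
f'(x) = x*(x^3 + x^2 - 24*x + 36)

Solve f'(x) = 0:
  Factor: x^4 + x^3 - 24*x^2 + 36*x = x*(x - 3)*(x - 2)*(x + 6) = 0.
  ⇒ x = -6, 0, 2, 3

f''(x) = 4*x^3 + 3*x^2 - 48*x + 36
Second-derivative test at each critical point:
  f''(-6) = -432 < 0 → local maximum
  f''(0) = 36 > 0 → local minimum
  f''(2) = -16 < 0 → local maximum
  f''(3) = 27 > 0 → local minimum

Critical points: x = -6 (local maximum); x = 0 (local minimum); x = 2 (local maximum); x = 3 (local minimum)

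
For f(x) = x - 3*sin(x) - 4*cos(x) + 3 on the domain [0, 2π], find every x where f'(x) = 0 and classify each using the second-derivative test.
f'(x) = 4*sin(x) - 3*cos(x) + 1

Solve f'(x) = 0 on [0, 2π]:
  f'(x) = 0 ⇔ 4*sin(x) - 3*cos(x) = -1. Write the left side as R·cos(x + φ) with R = √((-3)² + (-4)²) = 5, cos φ = -3/5, sin φ = -4/5; then cos(x + φ) = -1/5. Solve for x and keep the solutions lying in [0, 2π].
  ⇒ x = atan((-4 + 6*sqrt(6))/(3 + 8*sqrt(6))) ≈ 0.4421, atan((-6*sqrt(6) - 4)/(3 - 8*sqrt(6))) + pi ≈ 3.9865

f''(x) = 3*sin(x) + 4*cos(x)
Second-derivative test at each critical point:
  f''(0.4421) = 4.8990 > 0 → local minimum
  f''(3.9865) = -4.8990 < 0 → local maximum

Critical points: x = atan((-4 + 6*sqrt(6))/(3 + 8*sqrt(6))) ≈ 0.4421 (local minimum); x = atan((-6*sqrt(6) - 4)/(3 - 8*sqrt(6))) + pi ≈ 3.9865 (local maximum)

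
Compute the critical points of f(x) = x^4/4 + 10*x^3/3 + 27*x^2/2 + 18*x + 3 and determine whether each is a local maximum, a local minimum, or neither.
f'(x) = x^3 + 10*x^2 + 27*x + 18

Solve f'(x) = 0:
  Factor: x^3 + 10*x^2 + 27*x + 18 = (x + 1)*(x + 3)*(x + 6) = 0.
  ⇒ x = -6, -3, -1

f''(x) = 3*x^2 + 20*x + 27
Second-derivative test at each critical point:
  f''(-6) = 15 > 0 → local minimum
  f''(-3) = -6 < 0 → local maximum
  f''(-1) = 10 > 0 → local minimum

Critical points: x = -6 (local minimum); x = -3 (local maximum); x = -1 (local minimum)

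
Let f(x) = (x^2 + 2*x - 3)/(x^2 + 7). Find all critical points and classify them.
f'(x) = 2*(-x^2 + 10*x + 7)/(x^4 + 14*x^2 + 49)

Solve f'(x) = 0:
  f'(x) = -2*(x^2 - 10*x - 7)/(x^2 + 7)^2; the denominator is positive wherever f is defined, so f'(x) = 0 ⇔ -2*x^2 + 20*x + 14 = 0.
  Factor: -2*x^2 + 20*x + 14 = -2*(x^2 - 10*x - 7); x^2 - 10*x - 7 = 0 has no rational roots; quadratic formula: x = (10 ± √128)/2.
  ⇒ x = 5 - 4*sqrt(2) ≈ -0.6569, 5 + 4*sqrt(2) ≈ 10.6569

f''(x) = 4*(x^3 - 15*x^2 - 21*x + 35)/(x^6 + 21*x^4 + 147*x^2 + 343)
Second-derivative test at each critical point:
  f''(-0.6569) = 0.4097 > 0 → local minimum
  f''(10.6569) = -0.0016 < 0 → local maximum

Critical points: x = 5 - 4*sqrt(2) ≈ -0.6569 (local minimum); x = 5 + 4*sqrt(2) ≈ 10.6569 (local maximum)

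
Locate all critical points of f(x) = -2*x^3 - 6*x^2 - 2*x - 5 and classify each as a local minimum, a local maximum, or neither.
f'(x) = -6*x^2 - 12*x - 2

Solve f'(x) = 0:
  Factor: -6*x^2 - 12*x - 2 = -2*(3*x^2 + 6*x + 1); 3*x^2 + 6*x + 1 = 0 has no rational roots; quadratic formula: x = (-6 ± √24)/6.
  ⇒ x = -1 - sqrt(6)/3 ≈ -1.8165, -1 + sqrt(6)/3 ≈ -0.1835

f''(x) = -12*x - 12
Second-derivative test at each critical point:
  f''(-1.8165) = 9.7980 > 0 → local minimum
  f''(-0.1835) = -9.7980 < 0 → local maximum

Critical points: x = -1 - sqrt(6)/3 ≈ -1.8165 (local minimum); x = -1 + sqrt(6)/3 ≈ -0.1835 (local maximum)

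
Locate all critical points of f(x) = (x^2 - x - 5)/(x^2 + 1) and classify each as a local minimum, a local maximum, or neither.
f'(x) = (x^2 + 12*x - 1)/(x^4 + 2*x^2 + 1)

Solve f'(x) = 0:
  f'(x) = (x^2 + 12*x - 1)/(x^2 + 1)^2; the denominator is positive wherever f is defined, so f'(x) = 0 ⇔ x^2 + 12*x - 1 = 0.
  x^2 + 12*x - 1 = 0 has no rational roots; quadratic formula: x = (-12 ± √148)/2.
  ⇒ x = -sqrt(37) - 6 ≈ -12.0828, -6 + sqrt(37) ≈ 0.0828

f''(x) = 2*(-x^3 - 18*x^2 + 3*x + 6)/(x^6 + 3*x^4 + 3*x^2 + 1)
Second-derivative test at each critical point:
  f''(-12.0828) = -0.0006 < 0 → local maximum
  f''(0.0828) = 12.0006 > 0 → local minimum

Critical points: x = -sqrt(37) - 6 ≈ -12.0828 (local maximum); x = -6 + sqrt(37) ≈ 0.0828 (local minimum)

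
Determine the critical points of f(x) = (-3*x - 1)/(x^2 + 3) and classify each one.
f'(x) = (3*x^2 + 2*x - 9)/(x^4 + 6*x^2 + 9)

Solve f'(x) = 0:
  f'(x) = (3*x^2 + 2*x - 9)/(x^2 + 3)^2; the denominator is positive wherever f is defined, so f'(x) = 0 ⇔ 3*x^2 + 2*x - 9 = 0.
  3*x^2 + 2*x - 9 = 0 has no rational roots; quadratic formula: x = (-2 ± √112)/6.
  ⇒ x = -2*sqrt(7)/3 - 1/3 ≈ -2.0972, -1/3 + 2*sqrt(7)/3 ≈ 1.4305

f''(x) = 2*(-4*x^2*(3*x + 1) + (9*x + 1)*(x^2 + 3))/(x^2 + 3)^3
Second-derivative test at each critical point:
  f''(-2.0972) = -0.1934 < 0 → local maximum
  f''(1.4305) = 0.4156 > 0 → local minimum

Critical points: x = -2*sqrt(7)/3 - 1/3 ≈ -2.0972 (local maximum); x = -1/3 + 2*sqrt(7)/3 ≈ 1.4305 (local minimum)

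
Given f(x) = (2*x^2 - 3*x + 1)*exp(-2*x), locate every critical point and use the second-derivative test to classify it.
f'(x) = (-4*x^2 + 10*x - 5)*exp(-2*x)

Solve f'(x) = 0:
  f'(x) = (-4*x^2 + 10*x - 5)·exp(-2*x) and exp(-2*x) > 0 for every x, so f'(x) = 0 ⇔ -4*x^2 + 10*x - 5 = 0.
  4*x^2 - 10*x + 5 = 0 has no rational roots; quadratic formula: x = (10 ± √20)/8.
  ⇒ x = 5/4 - sqrt(5)/4 ≈ 0.6910, sqrt(5)/4 + 5/4 ≈ 1.8090

f''(x) = 4*(2*x^2 - 7*x + 5)*exp(-2*x)
Second-derivative test at each critical point:
  f''(0.6910) = 1.1229 > 0 → local minimum
  f''(1.8090) = -0.1200 < 0 → local maximum

Critical points: x = 5/4 - sqrt(5)/4 ≈ 0.6910 (local minimum); x = sqrt(5)/4 + 5/4 ≈ 1.8090 (local maximum)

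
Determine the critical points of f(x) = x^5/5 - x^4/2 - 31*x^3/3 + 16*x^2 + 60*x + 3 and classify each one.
f'(x) = x^4 - 2*x^3 - 31*x^2 + 32*x + 60

Solve f'(x) = 0:
  Factor: x^4 - 2*x^3 - 31*x^2 + 32*x + 60 = (x - 6)*(x - 2)*(x + 1)*(x + 5) = 0.
  ⇒ x = -5, -1, 2, 6

f''(x) = 4*x^3 - 6*x^2 - 62*x + 32
Second-derivative test at each critical point:
  f''(-5) = -308 < 0 → local maximum
  f''(-1) = 84 > 0 → local minimum
  f''(2) = -84 < 0 → local maximum
  f''(6) = 308 > 0 → local minimum

Critical points: x = -5 (local maximum); x = -1 (local minimum); x = 2 (local maximum); x = 6 (local minimum)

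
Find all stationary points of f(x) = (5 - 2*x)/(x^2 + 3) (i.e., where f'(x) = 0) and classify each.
f'(x) = 2*(x^2 - 5*x - 3)/(x^4 + 6*x^2 + 9)

Solve f'(x) = 0:
  f'(x) = 2*(x^2 - 5*x - 3)/(x^2 + 3)^2; the denominator is positive wherever f is defined, so f'(x) = 0 ⇔ 2*x^2 - 10*x - 6 = 0.
  Factor: 2*x^2 - 10*x - 6 = 2*(x^2 - 5*x - 3); x^2 - 5*x - 3 = 0 has no rational roots; quadratic formula: x = (5 ± √37)/2.
  ⇒ x = 5/2 - sqrt(37)/2 ≈ -0.5414, 5/2 + sqrt(37)/2 ≈ 5.5414

f''(x) = 2*(4*x^2*(5 - 2*x) + (6*x - 5)*(x^2 + 3))/(x^2 + 3)^3
Second-derivative test at each critical point:
  f''(-0.5414) = -1.1218 < 0 → local maximum
  f''(5.5414) = 0.0107 > 0 → local minimum

Critical points: x = 5/2 - sqrt(37)/2 ≈ -0.5414 (local maximum); x = 5/2 + sqrt(37)/2 ≈ 5.5414 (local minimum)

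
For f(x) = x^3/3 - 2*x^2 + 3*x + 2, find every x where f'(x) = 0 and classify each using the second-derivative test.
f'(x) = x^2 - 4*x + 3

Solve f'(x) = 0:
  Factor: x^2 - 4*x + 3 = (x - 3)*(x - 1) = 0.
  ⇒ x = 1, 3

f''(x) = 2*x - 4
Second-derivative test at each critical point:
  f''(1) = -2 < 0 → local maximum
  f''(3) = 2 > 0 → local minimum

Critical points: x = 1 (local maximum); x = 3 (local minimum)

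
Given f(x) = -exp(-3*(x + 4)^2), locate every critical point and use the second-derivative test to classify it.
f'(x) = 6*(x + 4)*exp(-3*(x + 4)^2)

Solve f'(x) = 0:
  f'(x) = (6*x + 24)·exp(-3*(x + 4)^2) and exp(-3*(x + 4)^2) > 0 for every x, so f'(x) = 0 ⇔ 6*x + 24 = 0.
  Factor: 6*x + 24 = 6*(x + 4) = 0.
  ⇒ x = -4

f''(x) = 6*(1 - 6*(x + 4)^2)*exp(-3*(x + 4)^2)
Second-derivative test at each critical point:
  f''(-4) = 6 > 0 → local minimum

Critical points: x = -4 (local minimum)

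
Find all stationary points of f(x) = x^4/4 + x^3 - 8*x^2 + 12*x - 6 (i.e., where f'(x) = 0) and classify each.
f'(x) = x^3 + 3*x^2 - 16*x + 12

Solve f'(x) = 0:
  Factor: x^3 + 3*x^2 - 16*x + 12 = (x - 2)*(x - 1)*(x + 6) = 0.
  ⇒ x = -6, 1, 2

f''(x) = 3*x^2 + 6*x - 16
Second-derivative test at each critical point:
  f''(-6) = 56 > 0 → local minimum
  f''(1) = -7 < 0 → local maximum
  f''(2) = 8 > 0 → local minimum

Critical points: x = -6 (local minimum); x = 1 (local maximum); x = 2 (local minimum)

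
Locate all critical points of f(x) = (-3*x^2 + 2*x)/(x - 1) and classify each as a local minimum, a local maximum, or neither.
f'(x) = (-3*x^2 + 6*x - 2)/(x^2 - 2*x + 1)

Solve f'(x) = 0:
  f'(x) = -(3*x^2 - 6*x + 2)/(x - 1)^2; the denominator is positive wherever f is defined, so f'(x) = 0 ⇔ -3*x^2 + 6*x - 2 = 0.
  3*x^2 - 6*x + 2 = 0 has no rational roots; quadratic formula: x = (6 ± √12)/6.
  ⇒ x = 1 - sqrt(3)/3 ≈ 0.4226, sqrt(3)/3 + 1 ≈ 1.5774

f''(x) = -2/(x^3 - 3*x^2 + 3*x - 1)
Second-derivative test at each critical point:
  f''(0.4226) = 10.3923 > 0 → local minimum
  f''(1.5774) = -10.3923 < 0 → local maximum

Critical points: x = 1 - sqrt(3)/3 ≈ 0.4226 (local minimum); x = sqrt(3)/3 + 1 ≈ 1.5774 (local maximum)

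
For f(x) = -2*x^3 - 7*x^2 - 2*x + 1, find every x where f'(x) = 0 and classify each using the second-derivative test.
f'(x) = -6*x^2 - 14*x - 2

Solve f'(x) = 0:
  Factor: -6*x^2 - 14*x - 2 = -2*(3*x^2 + 7*x + 1); 3*x^2 + 7*x + 1 = 0 has no rational roots; quadratic formula: x = (-7 ± √37)/6.
  ⇒ x = -7/6 - sqrt(37)/6 ≈ -2.1805, -7/6 + sqrt(37)/6 ≈ -0.1529

f''(x) = -12*x - 14
Second-derivative test at each critical point:
  f''(-2.1805) = 12.1655 > 0 → local minimum
  f''(-0.1529) = -12.1655 < 0 → local maximum

Critical points: x = -7/6 - sqrt(37)/6 ≈ -2.1805 (local minimum); x = -7/6 + sqrt(37)/6 ≈ -0.1529 (local maximum)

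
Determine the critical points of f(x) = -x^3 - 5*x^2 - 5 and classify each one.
f'(x) = x*(-3*x - 10)

Solve f'(x) = 0:
  Factor: -3*x^2 - 10*x = -x*(3*x + 10) = 0.
  ⇒ x = -10/3, 0

f''(x) = -6*x - 10
Second-derivative test at each critical point:
  f''(-10/3) = 10 > 0 → local minimum
  f''(0) = -10 < 0 → local maximum

Critical points: x = -10/3 (local minimum); x = 0 (local maximum)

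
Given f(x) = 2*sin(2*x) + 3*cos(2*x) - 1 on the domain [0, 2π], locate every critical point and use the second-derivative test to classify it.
f'(x) = -6*sin(2*x) + 4*cos(2*x)

Solve f'(x) = 0 on [0, 2π]:
  f'(x) = 0 ⇔ 2*cos(2*x) = 3*sin(2*x) ⇔ tan(2*x) = 2/3, i.e. 2*x = arctan(2/3) + nπ; keep the solutions lying in [0, 2π].
  ⇒ x = atan(2/3)/2 ≈ 0.2940, atan(2/3)/2 + pi/2 ≈ 1.8648, atan(2/3)/2 + pi ≈ 3.4356, atan(2/3)/2 + 3*pi/2 ≈ 5.0064

f''(x) = -8*sin(2*x) - 12*cos(2*x)
Second-derivative test at each critical point:
  f''(0.2940) = -14.4222 < 0 → local maximum
  f''(1.8648) = 14.4222 > 0 → local minimum
  f''(3.4356) = -14.4222 < 0 → local maximum
  f''(5.0064) = 14.4222 > 0 → local minimum

Critical points: x = atan(2/3)/2 ≈ 0.2940 (local maximum); x = atan(2/3)/2 + pi/2 ≈ 1.8648 (local minimum); x = atan(2/3)/2 + pi ≈ 3.4356 (local maximum); x = atan(2/3)/2 + 3*pi/2 ≈ 5.0064 (local minimum)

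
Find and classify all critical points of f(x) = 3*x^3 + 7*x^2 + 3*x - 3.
f'(x) = 9*x^2 + 14*x + 3

Solve f'(x) = 0:
  9*x^2 + 14*x + 3 = 0 has no rational roots; quadratic formula: x = (-14 ± √88)/18.
  ⇒ x = -7/9 - sqrt(22)/9 ≈ -1.2989, -7/9 + sqrt(22)/9 ≈ -0.2566

f''(x) = 18*x + 14
Second-derivative test at each critical point:
  f''(-1.2989) = -9.3808 < 0 → local maximum
  f''(-0.2566) = 9.3808 > 0 → local minimum

Critical points: x = -7/9 - sqrt(22)/9 ≈ -1.2989 (local maximum); x = -7/9 + sqrt(22)/9 ≈ -0.2566 (local minimum)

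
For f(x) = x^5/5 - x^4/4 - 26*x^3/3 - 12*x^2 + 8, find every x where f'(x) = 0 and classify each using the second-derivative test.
f'(x) = x*(x^3 - x^2 - 26*x - 24)

Solve f'(x) = 0:
  Factor: x^4 - x^3 - 26*x^2 - 24*x = x*(x - 6)*(x + 1)*(x + 4) = 0.
  ⇒ x = -4, -1, 0, 6

f''(x) = 4*x^3 - 3*x^2 - 52*x - 24
Second-derivative test at each critical point:
  f''(-4) = -120 < 0 → local maximum
  f''(-1) = 21 > 0 → local minimum
  f''(0) = -24 < 0 → local maximum
  f''(6) = 420 > 0 → local minimum

Critical points: x = -4 (local maximum); x = -1 (local minimum); x = 0 (local maximum); x = 6 (local minimum)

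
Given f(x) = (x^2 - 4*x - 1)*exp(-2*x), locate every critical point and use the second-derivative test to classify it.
f'(x) = 2*(-x^2 + 5*x - 1)*exp(-2*x)

Solve f'(x) = 0:
  f'(x) = (-2*x^2 + 10*x - 2)·exp(-2*x) and exp(-2*x) > 0 for every x, so f'(x) = 0 ⇔ -2*x^2 + 10*x - 2 = 0.
  Factor: -2*x^2 + 10*x - 2 = -2*(x^2 - 5*x + 1); x^2 - 5*x + 1 = 0 has no rational roots; quadratic formula: x = (5 ± √21)/2.
  ⇒ x = 5/2 - sqrt(21)/2 ≈ 0.2087, sqrt(21)/2 + 5/2 ≈ 4.7913

f''(x) = 2*(2*x^2 - 12*x + 7)*exp(-2*x)
Second-derivative test at each critical point:
  f''(0.2087) = 6.0375 > 0 → local minimum
  f''(4.7913) = -0.0006 < 0 → local maximum

Critical points: x = 5/2 - sqrt(21)/2 ≈ 0.2087 (local minimum); x = sqrt(21)/2 + 5/2 ≈ 4.7913 (local maximum)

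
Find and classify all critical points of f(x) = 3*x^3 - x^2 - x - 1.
f'(x) = 9*x^2 - 2*x - 1

Solve f'(x) = 0:
  9*x^2 - 2*x - 1 = 0 has no rational roots; quadratic formula: x = (2 ± √40)/18.
  ⇒ x = 1/9 - sqrt(10)/9 ≈ -0.2403, 1/9 + sqrt(10)/9 ≈ 0.4625

f''(x) = 18*x - 2
Second-derivative test at each critical point:
  f''(-0.2403) = -6.3246 < 0 → local maximum
  f''(0.4625) = 6.3246 > 0 → local minimum

Critical points: x = 1/9 - sqrt(10)/9 ≈ -0.2403 (local maximum); x = 1/9 + sqrt(10)/9 ≈ 0.4625 (local minimum)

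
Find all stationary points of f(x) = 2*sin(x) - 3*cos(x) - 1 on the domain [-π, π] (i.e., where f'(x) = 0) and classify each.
f'(x) = 3*sin(x) + 2*cos(x)

Solve f'(x) = 0 on [-π, π]:
  f'(x) = 0 ⇔ 2*cos(x) = -3*sin(x) ⇔ tan(x) = -2/3, i.e. x = arctan(-2/3) + nπ; keep the solutions lying in [-π, π].
  ⇒ x = -atan(2/3) ≈ -0.5880, pi - atan(2/3) ≈ 2.5536

f''(x) = -2*sin(x) + 3*cos(x)
Second-derivative test at each critical point:
  f''(-0.5880) = 3.6056 > 0 → local minimum
  f''(2.5536) = -3.6056 < 0 → local maximum

Critical points: x = -atan(2/3) ≈ -0.5880 (local minimum); x = pi - atan(2/3) ≈ 2.5536 (local maximum)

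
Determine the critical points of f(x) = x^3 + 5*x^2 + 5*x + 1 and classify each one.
f'(x) = 3*x^2 + 10*x + 5

Solve f'(x) = 0:
  3*x^2 + 10*x + 5 = 0 has no rational roots; quadratic formula: x = (-10 ± √40)/6.
  ⇒ x = -5/3 - sqrt(10)/3 ≈ -2.7208, -5/3 + sqrt(10)/3 ≈ -0.6126

f''(x) = 6*x + 10
Second-derivative test at each critical point:
  f''(-2.7208) = -6.3246 < 0 → local maximum
  f''(-0.6126) = 6.3246 > 0 → local minimum

Critical points: x = -5/3 - sqrt(10)/3 ≈ -2.7208 (local maximum); x = -5/3 + sqrt(10)/3 ≈ -0.6126 (local minimum)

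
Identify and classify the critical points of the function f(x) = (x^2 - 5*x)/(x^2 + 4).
f'(x) = (5*x^2 + 8*x - 20)/(x^4 + 8*x^2 + 16)

Solve f'(x) = 0:
  f'(x) = (5*x^2 + 8*x - 20)/(x^2 + 4)^2; the denominator is positive wherever f is defined, so f'(x) = 0 ⇔ 5*x^2 + 8*x - 20 = 0.
  5*x^2 + 8*x - 20 = 0 has no rational roots; quadratic formula: x = (-8 ± √464)/10.
  ⇒ x = -2*sqrt(29)/5 - 4/5 ≈ -2.9541, -4/5 + 2*sqrt(29)/5 ≈ 1.3541

f''(x) = 2*(-5*x^3 - 12*x^2 + 60*x + 16)/(x^6 + 12*x^4 + 48*x^2 + 64)
Second-derivative test at each critical point:
  f''(-2.9541) = -0.1330 < 0 → local maximum
  f''(1.3541) = 0.6330 > 0 → local minimum

Critical points: x = -2*sqrt(29)/5 - 4/5 ≈ -2.9541 (local maximum); x = -4/5 + 2*sqrt(29)/5 ≈ 1.3541 (local minimum)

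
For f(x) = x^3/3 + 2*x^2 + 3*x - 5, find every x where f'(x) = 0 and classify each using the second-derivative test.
f'(x) = x^2 + 4*x + 3

Solve f'(x) = 0:
  Factor: x^2 + 4*x + 3 = (x + 1)*(x + 3) = 0.
  ⇒ x = -3, -1

f''(x) = 2*x + 4
Second-derivative test at each critical point:
  f''(-3) = -2 < 0 → local maximum
  f''(-1) = 2 > 0 → local minimum

Critical points: x = -3 (local maximum); x = -1 (local minimum)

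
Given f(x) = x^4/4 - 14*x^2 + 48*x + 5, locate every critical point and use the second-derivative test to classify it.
f'(x) = x^3 - 28*x + 48

Solve f'(x) = 0:
  Factor: x^3 - 28*x + 48 = (x - 4)*(x - 2)*(x + 6) = 0.
  ⇒ x = -6, 2, 4

f''(x) = 3*x^2 - 28
Second-derivative test at each critical point:
  f''(-6) = 80 > 0 → local minimum
  f''(2) = -16 < 0 → local maximum
  f''(4) = 20 > 0 → local minimum

Critical points: x = -6 (local minimum); x = 2 (local maximum); x = 4 (local minimum)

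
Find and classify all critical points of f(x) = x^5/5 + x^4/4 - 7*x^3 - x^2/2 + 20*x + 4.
f'(x) = x^4 + x^3 - 21*x^2 - x + 20

Solve f'(x) = 0:
  Factor: x^4 + x^3 - 21*x^2 - x + 20 = (x - 4)*(x - 1)*(x + 1)*(x + 5) = 0.
  ⇒ x = -5, -1, 1, 4

f''(x) = 4*x^3 + 3*x^2 - 42*x - 1
Second-derivative test at each critical point:
  f''(-5) = -216 < 0 → local maximum
  f''(-1) = 40 > 0 → local minimum
  f''(1) = -36 < 0 → local maximum
  f''(4) = 135 > 0 → local minimum

Critical points: x = -5 (local maximum); x = -1 (local minimum); x = 1 (local maximum); x = 4 (local minimum)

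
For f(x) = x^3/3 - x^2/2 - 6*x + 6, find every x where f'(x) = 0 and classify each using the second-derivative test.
f'(x) = x^2 - x - 6

Solve f'(x) = 0:
  Factor: x^2 - x - 6 = (x - 3)*(x + 2) = 0.
  ⇒ x = -2, 3

f''(x) = 2*x - 1
Second-derivative test at each critical point:
  f''(-2) = -5 < 0 → local maximum
  f''(3) = 5 > 0 → local minimum

Critical points: x = -2 (local maximum); x = 3 (local minimum)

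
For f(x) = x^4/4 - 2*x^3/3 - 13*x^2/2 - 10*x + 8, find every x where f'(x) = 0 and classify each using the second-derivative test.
f'(x) = x^3 - 2*x^2 - 13*x - 10

Solve f'(x) = 0:
  Factor: x^3 - 2*x^2 - 13*x - 10 = (x - 5)*(x + 1)*(x + 2) = 0.
  ⇒ x = -2, -1, 5

f''(x) = 3*x^2 - 4*x - 13
Second-derivative test at each critical point:
  f''(-2) = 7 > 0 → local minimum
  f''(-1) = -6 < 0 → local maximum
  f''(5) = 42 > 0 → local minimum

Critical points: x = -2 (local minimum); x = -1 (local maximum); x = 5 (local minimum)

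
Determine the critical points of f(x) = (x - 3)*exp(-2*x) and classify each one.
f'(x) = (7 - 2*x)*exp(-2*x)

Solve f'(x) = 0:
  f'(x) = (7 - 2*x)·exp(-2*x) and exp(-2*x) > 0 for every x, so f'(x) = 0 ⇔ 7 - 2*x = 0.
  7 - 2*x = 0.
  ⇒ x = 7/2

f''(x) = 4*(x - 4)*exp(-2*x)
Second-derivative test at each critical point:
  f''(7/2) = -0.0018 < 0 → local maximum

Critical points: x = 7/2 (local maximum)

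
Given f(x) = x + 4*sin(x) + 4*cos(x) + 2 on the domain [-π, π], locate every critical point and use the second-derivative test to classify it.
f'(x) = 4*sqrt(2)*cos(x + pi/4) + 1

Solve f'(x) = 0 on [-π, π]:
  f'(x) = 0 ⇔ -4*sin(x) + 4*cos(x) = -1. Write the left side as R·cos(x + φ) with R = √(4² + 4²) = 4*sqrt(2), cos φ = sqrt(2)/2, sin φ = sqrt(2)/2; then cos(x + φ) = -sqrt(2)/8. Solve for x and keep the solutions lying in [-π, π].
  ⇒ x = -pi + atan((1 - sqrt(31))/(-sqrt(31) - 1)) ≈ -2.5339, atan((1 + sqrt(31))/(-1 + sqrt(31))) ≈ 0.9631

f''(x) = -4*sqrt(2)*sin(x + pi/4)
Second-derivative test at each critical point:
  f''(-2.5339) = 5.5678 > 0 → local minimum
  f''(0.9631) = -5.5678 < 0 → local maximum

Critical points: x = -pi + atan((1 - sqrt(31))/(-sqrt(31) - 1)) ≈ -2.5339 (local minimum); x = atan((1 + sqrt(31))/(-1 + sqrt(31))) ≈ 0.9631 (local maximum)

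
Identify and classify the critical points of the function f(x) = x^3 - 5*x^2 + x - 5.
f'(x) = 3*x^2 - 10*x + 1

Solve f'(x) = 0:
  3*x^2 - 10*x + 1 = 0 has no rational roots; quadratic formula: x = (10 ± √88)/6.
  ⇒ x = 5/3 - sqrt(22)/3 ≈ 0.1032, sqrt(22)/3 + 5/3 ≈ 3.2301

f''(x) = 6*x - 10
Second-derivative test at each critical point:
  f''(0.1032) = -9.3808 < 0 → local maximum
  f''(3.2301) = 9.3808 > 0 → local minimum

Critical points: x = 5/3 - sqrt(22)/3 ≈ 0.1032 (local maximum); x = sqrt(22)/3 + 5/3 ≈ 3.2301 (local minimum)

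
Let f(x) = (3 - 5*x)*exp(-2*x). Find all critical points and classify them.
f'(x) = (10*x - 11)*exp(-2*x)

Solve f'(x) = 0:
  f'(x) = (10*x - 11)·exp(-2*x) and exp(-2*x) > 0 for every x, so f'(x) = 0 ⇔ 10*x - 11 = 0.
  10*x - 11 = 0.
  ⇒ x = 11/10

f''(x) = 4*(8 - 5*x)*exp(-2*x)
Second-derivative test at each critical point:
  f''(11/10) = 1.1080 > 0 → local minimum

Critical points: x = 11/10 (local minimum)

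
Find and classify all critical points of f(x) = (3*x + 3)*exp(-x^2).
f'(x) = 3*(-2*x*(x + 1) + 1)*exp(-x^2)

Solve f'(x) = 0:
  f'(x) = (-6*x^2 - 6*x + 3)·exp(-x^2) and exp(-x^2) > 0 for every x, so f'(x) = 0 ⇔ -6*x^2 - 6*x + 3 = 0.
  Factor: -6*x^2 - 6*x + 3 = -3*(2*x^2 + 2*x - 1); 2*x^2 + 2*x - 1 = 0 has no rational roots; quadratic formula: x = (-2 ± √12)/4.
  ⇒ x = -sqrt(3)/2 - 1/2 ≈ -1.3660, -1/2 + sqrt(3)/2 ≈ 0.3660

f''(x) = 6*(2*x^2*(x + 1) - 3*x - 1)*exp(-x^2)
Second-derivative test at each critical point:
  f''(-1.3660) = 1.6081 > 0 → local minimum
  f''(0.3660) = -9.0892 < 0 → local maximum

Critical points: x = -sqrt(3)/2 - 1/2 ≈ -1.3660 (local minimum); x = -1/2 + sqrt(3)/2 ≈ 0.3660 (local maximum)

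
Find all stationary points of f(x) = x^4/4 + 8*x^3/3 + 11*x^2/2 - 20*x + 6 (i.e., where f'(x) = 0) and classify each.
f'(x) = x^3 + 8*x^2 + 11*x - 20

Solve f'(x) = 0:
  Factor: x^3 + 8*x^2 + 11*x - 20 = (x - 1)*(x + 4)*(x + 5) = 0.
  ⇒ x = -5, -4, 1

f''(x) = 3*x^2 + 16*x + 11
Second-derivative test at each critical point:
  f''(-5) = 6 > 0 → local minimum
  f''(-4) = -5 < 0 → local maximum
  f''(1) = 30 > 0 → local minimum

Critical points: x = -5 (local minimum); x = -4 (local maximum); x = 1 (local minimum)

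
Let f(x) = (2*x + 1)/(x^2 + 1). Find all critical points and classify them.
f'(x) = 2*(-x^2 - x + 1)/(x^4 + 2*x^2 + 1)

Solve f'(x) = 0:
  f'(x) = -2*(x^2 + x - 1)/(x^2 + 1)^2; the denominator is positive wherever f is defined, so f'(x) = 0 ⇔ -2*x^2 - 2*x + 2 = 0.
  Factor: -2*x^2 - 2*x + 2 = -2*(x^2 + x - 1); x^2 + x - 1 = 0 has no rational roots; quadratic formula: x = (-1 ± √5)/2.
  ⇒ x = -sqrt(5)/2 - 1/2 ≈ -1.6180, -1/2 + sqrt(5)/2 ≈ 0.6180

f''(x) = 2*(4*x^2*(2*x + 1) - (6*x + 1)*(x^2 + 1))/(x^2 + 1)^3
Second-derivative test at each critical point:
  f''(-1.6180) = 0.3416 > 0 → local minimum
  f''(0.6180) = -2.3416 < 0 → local maximum

Critical points: x = -sqrt(5)/2 - 1/2 ≈ -1.6180 (local minimum); x = -1/2 + sqrt(5)/2 ≈ 0.6180 (local maximum)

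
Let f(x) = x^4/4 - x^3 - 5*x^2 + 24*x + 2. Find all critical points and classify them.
f'(x) = x^3 - 3*x^2 - 10*x + 24

Solve f'(x) = 0:
  Factor: x^3 - 3*x^2 - 10*x + 24 = (x - 4)*(x - 2)*(x + 3) = 0.
  ⇒ x = -3, 2, 4

f''(x) = 3*x^2 - 6*x - 10
Second-derivative test at each critical point:
  f''(-3) = 35 > 0 → local minimum
  f''(2) = -10 < 0 → local maximum
  f''(4) = 14 > 0 → local minimum

Critical points: x = -3 (local minimum); x = 2 (local maximum); x = 4 (local minimum)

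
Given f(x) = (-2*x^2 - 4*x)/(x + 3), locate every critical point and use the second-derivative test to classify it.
f'(x) = 2*(-x^2 - 6*x - 6)/(x^2 + 6*x + 9)

Solve f'(x) = 0:
  f'(x) = -2*(x^2 + 6*x + 6)/(x + 3)^2; the denominator is positive wherever f is defined, so f'(x) = 0 ⇔ -2*x^2 - 12*x - 12 = 0.
  Factor: -2*x^2 - 12*x - 12 = -2*(x^2 + 6*x + 6); x^2 + 6*x + 6 = 0 has no rational roots; quadratic formula: x = (-6 ± √12)/2.
  ⇒ x = -3 - sqrt(3) ≈ -4.7321, -3 + sqrt(3) ≈ -1.2679

f''(x) = -12/(x^3 + 9*x^2 + 27*x + 27)
Second-derivative test at each critical point:
  f''(-4.7321) = 2.3094 > 0 → local minimum
  f''(-1.2679) = -2.3094 < 0 → local maximum

Critical points: x = -3 - sqrt(3) ≈ -4.7321 (local minimum); x = -3 + sqrt(3) ≈ -1.2679 (local maximum)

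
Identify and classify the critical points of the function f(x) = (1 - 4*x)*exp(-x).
f'(x) = (4*x - 5)*exp(-x)

Solve f'(x) = 0:
  f'(x) = (4*x - 5)·exp(-x) and exp(-x) > 0 for every x, so f'(x) = 0 ⇔ 4*x - 5 = 0.
  4*x - 5 = 0.
  ⇒ x = 5/4

f''(x) = (9 - 4*x)*exp(-x)
Second-derivative test at each critical point:
  f''(5/4) = 1.1460 > 0 → local minimum

Critical points: x = 5/4 (local minimum)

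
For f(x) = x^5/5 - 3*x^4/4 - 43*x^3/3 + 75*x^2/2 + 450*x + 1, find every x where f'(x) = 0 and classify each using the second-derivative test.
f'(x) = x^4 - 3*x^3 - 43*x^2 + 75*x + 450

Solve f'(x) = 0:
  Factor: x^4 - 3*x^3 - 43*x^2 + 75*x + 450 = (x - 6)*(x - 5)*(x + 3)*(x + 5) = 0.
  ⇒ x = -5, -3, 5, 6

f''(x) = 4*x^3 - 9*x^2 - 86*x + 75
Second-derivative test at each critical point:
  f''(-5) = -220 < 0 → local maximum
  f''(-3) = 144 > 0 → local minimum
  f''(5) = -80 < 0 → local maximum
  f''(6) = 99 > 0 → local minimum

Critical points: x = -5 (local maximum); x = -3 (local minimum); x = 5 (local maximum); x = 6 (local minimum)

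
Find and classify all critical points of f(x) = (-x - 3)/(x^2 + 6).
f'(x) = (-x^2 + 2*x*(x + 3) - 6)/(x^2 + 6)^2

Solve f'(x) = 0:
  f'(x) = (x^2 + 6*x - 6)/(x^2 + 6)^2; the denominator is positive wherever f is defined, so f'(x) = 0 ⇔ x^2 + 6*x - 6 = 0.
  x^2 + 6*x - 6 = 0 has no rational roots; quadratic formula: x = (-6 ± √60)/2.
  ⇒ x = -sqrt(15) - 3 ≈ -6.8730, -3 + sqrt(15) ≈ 0.8730

f''(x) = 2*(-4*x^2*(x + 3) + 3*(x + 1)*(x^2 + 6))/(x^2 + 6)^3
Second-derivative test at each critical point:
  f''(-6.8730) = -0.0027 < 0 → local maximum
  f''(0.8730) = 0.1694 > 0 → local minimum

Critical points: x = -sqrt(15) - 3 ≈ -6.8730 (local maximum); x = -3 + sqrt(15) ≈ 0.8730 (local minimum)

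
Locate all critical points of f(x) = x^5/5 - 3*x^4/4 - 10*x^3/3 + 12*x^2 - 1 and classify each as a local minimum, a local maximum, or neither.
f'(x) = x*(x^3 - 3*x^2 - 10*x + 24)

Solve f'(x) = 0:
  Factor: x^4 - 3*x^3 - 10*x^2 + 24*x = x*(x - 4)*(x - 2)*(x + 3) = 0.
  ⇒ x = -3, 0, 2, 4

f''(x) = 4*x^3 - 9*x^2 - 20*x + 24
Second-derivative test at each critical point:
  f''(-3) = -105 < 0 → local maximum
  f''(0) = 24 > 0 → local minimum
  f''(2) = -20 < 0 → local maximum
  f''(4) = 56 > 0 → local minimum

Critical points: x = -3 (local maximum); x = 0 (local minimum); x = 2 (local maximum); x = 4 (local minimum)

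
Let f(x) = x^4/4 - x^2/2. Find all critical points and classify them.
f'(x) = x^3 - x

Solve f'(x) = 0:
  Factor: x^3 - x = x*(x - 1)*(x + 1) = 0.
  ⇒ x = -1, 0, 1

f''(x) = 3*x^2 - 1
Second-derivative test at each critical point:
  f''(-1) = 2 > 0 → local minimum
  f''(0) = -1 < 0 → local maximum
  f''(1) = 2 > 0 → local minimum

Critical points: x = -1 (local minimum); x = 0 (local maximum); x = 1 (local minimum)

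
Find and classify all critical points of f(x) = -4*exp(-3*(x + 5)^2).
f'(x) = 24*(x + 5)*exp(-3*(x + 5)^2)

Solve f'(x) = 0:
  f'(x) = (24*x + 120)·exp(-3*(x + 5)^2) and exp(-3*(x + 5)^2) > 0 for every x, so f'(x) = 0 ⇔ 24*x + 120 = 0.
  Factor: 24*x + 120 = 24*(x + 5) = 0.
  ⇒ x = -5

f''(x) = 24*(1 - 6*(x + 5)^2)*exp(-3*(x + 5)^2)
Second-derivative test at each critical point:
  f''(-5) = 24 > 0 → local minimum

Critical points: x = -5 (local minimum)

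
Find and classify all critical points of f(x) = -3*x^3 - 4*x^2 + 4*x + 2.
f'(x) = -9*x^2 - 8*x + 4

Solve f'(x) = 0:
  9*x^2 + 8*x - 4 = 0 has no rational roots; quadratic formula: x = (-8 ± √208)/18.
  ⇒ x = -2*sqrt(13)/9 - 4/9 ≈ -1.2457, -4/9 + 2*sqrt(13)/9 ≈ 0.3568

f''(x) = -18*x - 8
Second-derivative test at each critical point:
  f''(-1.2457) = 14.4222 > 0 → local minimum
  f''(0.3568) = -14.4222 < 0 → local maximum

Critical points: x = -2*sqrt(13)/9 - 4/9 ≈ -1.2457 (local minimum); x = -4/9 + 2*sqrt(13)/9 ≈ 0.3568 (local maximum)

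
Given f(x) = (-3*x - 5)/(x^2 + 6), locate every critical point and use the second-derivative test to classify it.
f'(x) = (3*x^2 + 10*x - 18)/(x^4 + 12*x^2 + 36)

Solve f'(x) = 0:
  f'(x) = (3*x^2 + 10*x - 18)/(x^2 + 6)^2; the denominator is positive wherever f is defined, so f'(x) = 0 ⇔ 3*x^2 + 10*x - 18 = 0.
  3*x^2 + 10*x - 18 = 0 has no rational roots; quadratic formula: x = (-10 ± √316)/6.
  ⇒ x = -sqrt(79)/3 - 5/3 ≈ -4.6294, -5/3 + sqrt(79)/3 ≈ 1.2961

f''(x) = 2*(-4*x^2*(3*x + 5) + (9*x + 5)*(x^2 + 6))/(x^2 + 6)^3
Second-derivative test at each critical point:
  f''(-4.6294) = -0.0236 < 0 → local maximum
  f''(1.2961) = 0.3014 > 0 → local minimum

Critical points: x = -sqrt(79)/3 - 5/3 ≈ -4.6294 (local maximum); x = -5/3 + sqrt(79)/3 ≈ 1.2961 (local minimum)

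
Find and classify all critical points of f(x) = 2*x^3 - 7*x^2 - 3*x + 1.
f'(x) = 6*x^2 - 14*x - 3

Solve f'(x) = 0:
  6*x^2 - 14*x - 3 = 0 has no rational roots; quadratic formula: x = (14 ± √268)/12.
  ⇒ x = 7/6 - sqrt(67)/6 ≈ -0.1976, 7/6 + sqrt(67)/6 ≈ 2.5309

f''(x) = 12*x - 14
Second-derivative test at each critical point:
  f''(-0.1976) = -16.3707 < 0 → local maximum
  f''(2.5309) = 16.3707 > 0 → local minimum

Critical points: x = 7/6 - sqrt(67)/6 ≈ -0.1976 (local maximum); x = 7/6 + sqrt(67)/6 ≈ 2.5309 (local minimum)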